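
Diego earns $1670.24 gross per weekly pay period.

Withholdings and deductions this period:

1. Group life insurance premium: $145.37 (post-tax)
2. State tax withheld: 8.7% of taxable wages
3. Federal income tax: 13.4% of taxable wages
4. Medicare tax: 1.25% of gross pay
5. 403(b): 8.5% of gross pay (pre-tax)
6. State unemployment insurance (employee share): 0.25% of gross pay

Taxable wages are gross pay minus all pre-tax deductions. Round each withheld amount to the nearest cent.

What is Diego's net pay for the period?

$1020.09

403(b): $1670.24 × 0.085 = $141.97
Taxable wages = $1670.24 − $141.97 = $1528.27
Federal income tax: $1528.27 × 0.134 = $204.79
State tax withheld: $1528.27 × 0.087 = $132.96
Medicare tax: $1670.24 × 0.0125 = $20.88
State unemployment insurance (employee share): $1670.24 × 0.0025 = $4.18
Group life insurance premium: $145.37
Total deductions = $141.97 + $204.79 + $132.96 + $20.88 + $4.18 + $145.37 = $650.15
Net pay = $1670.24 − $650.15 = $1020.09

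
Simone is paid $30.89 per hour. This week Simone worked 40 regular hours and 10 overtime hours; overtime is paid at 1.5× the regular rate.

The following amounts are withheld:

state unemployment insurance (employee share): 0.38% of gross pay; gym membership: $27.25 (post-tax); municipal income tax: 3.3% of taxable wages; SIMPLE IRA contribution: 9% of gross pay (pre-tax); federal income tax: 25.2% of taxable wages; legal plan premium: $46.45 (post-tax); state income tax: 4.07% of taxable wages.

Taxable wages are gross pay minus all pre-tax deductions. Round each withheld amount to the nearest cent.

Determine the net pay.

$962.34

Regular pay: 40 × $30.89 = $1,235.60
Overtime pay: 10 × $30.89 × 1.5 = $463.35
Gross pay = $1,235.60 + $463.35 = $1,698.95
SIMPLE IRA contribution: $1,698.95 × 0.09 = $152.91
Taxable wages = $1,698.95 − $152.91 = $1,546.04
Federal income tax: $1,546.04 × 0.252 = $389.60
Municipal income tax: $1,546.04 × 0.033 = $51.02
State income tax: $1,546.04 × 0.0407 = $62.92
State unemployment insurance (employee share): $1,698.95 × 0.0038 = $6.46
Gym membership: $27.25
Legal plan premium: $46.45
Total deductions = $152.91 + $389.60 + $51.02 + $62.92 + $6.46 + $27.25 + $46.45 = $736.61
Net pay = $1,698.95 − $736.61 = $962.34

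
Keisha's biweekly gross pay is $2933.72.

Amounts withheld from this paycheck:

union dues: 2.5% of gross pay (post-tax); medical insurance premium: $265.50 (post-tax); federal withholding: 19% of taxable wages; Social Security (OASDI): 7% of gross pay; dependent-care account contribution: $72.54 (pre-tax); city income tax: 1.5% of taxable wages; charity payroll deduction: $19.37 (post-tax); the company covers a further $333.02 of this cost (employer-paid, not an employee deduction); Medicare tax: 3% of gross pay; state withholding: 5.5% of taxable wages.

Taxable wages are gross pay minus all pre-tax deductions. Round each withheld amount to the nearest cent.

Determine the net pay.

$1465.70

Dependent-care account contribution: $72.54
Taxable wages = $2933.72 − $72.54 = $2861.18
Federal withholding: $2861.18 × 0.19 = $543.62
State withholding: $2861.18 × 0.055 = $157.36
City income tax: $2861.18 × 0.015 = $42.92
Medicare tax: $2933.72 × 0.03 = $88.01
Social Security (OASDI): $2933.72 × 0.07 = $205.36
Union dues: $2933.72 × 0.025 = $73.34
Charity payroll deduction: $19.37
Medical insurance premium: $265.50
(Employer's $333.02 toward charity payroll deduction is not withheld from the employee.)
Total deductions = $72.54 + $543.62 + $157.36 + $42.92 + $88.01 + $205.36 + $73.34 + $19.37 + $265.50 = $1468.02
Net pay = $2933.72 − $1468.02 = $1465.70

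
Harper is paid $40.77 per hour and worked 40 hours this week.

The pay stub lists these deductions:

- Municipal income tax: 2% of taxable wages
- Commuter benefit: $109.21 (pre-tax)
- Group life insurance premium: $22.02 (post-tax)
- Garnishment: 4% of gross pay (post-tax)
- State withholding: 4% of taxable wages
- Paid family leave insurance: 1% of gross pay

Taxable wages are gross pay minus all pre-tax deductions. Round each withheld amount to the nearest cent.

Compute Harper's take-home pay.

$1,326.74

Gross pay: 40 × $40.77 = $1,630.80
Commuter benefit: $109.21
Taxable wages = $1,630.80 − $109.21 = $1,521.59
State withholding: $1,521.59 × 0.04 = $60.86
Municipal income tax: $1,521.59 × 0.02 = $30.43
Paid family leave insurance: $1,630.80 × 0.01 = $16.31
Group life insurance premium: $22.02
Garnishment: $1,630.80 × 0.04 = $65.23
Total deductions = $109.21 + $60.86 + $30.43 + $16.31 + $22.02 + $65.23 = $304.06
Net pay = $1,630.80 − $304.06 = $1,326.74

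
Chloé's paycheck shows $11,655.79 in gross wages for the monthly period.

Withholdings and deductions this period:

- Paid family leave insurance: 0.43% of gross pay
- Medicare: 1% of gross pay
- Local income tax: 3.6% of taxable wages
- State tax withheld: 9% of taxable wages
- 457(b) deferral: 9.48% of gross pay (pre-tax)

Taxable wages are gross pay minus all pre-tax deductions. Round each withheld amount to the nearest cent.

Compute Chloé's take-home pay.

457(b) deferral: $11,655.79 × 0.0948 = $1,104.97
Taxable wages = $11,655.79 − $1,104.97 = $10,550.82
State tax withheld: $10,550.82 × 0.09 = $949.57
Local income tax: $10,550.82 × 0.036 = $379.83
Paid family leave insurance: $11,655.79 × 0.0043 = $50.12
Medicare: $11,655.79 × 0.01 = $116.56
Total deductions = $1,104.97 + $949.57 + $379.83 + $50.12 + $116.56 = $2,601.05
Net pay = $11,655.79 − $2,601.05 = $9,054.74

$9,054.74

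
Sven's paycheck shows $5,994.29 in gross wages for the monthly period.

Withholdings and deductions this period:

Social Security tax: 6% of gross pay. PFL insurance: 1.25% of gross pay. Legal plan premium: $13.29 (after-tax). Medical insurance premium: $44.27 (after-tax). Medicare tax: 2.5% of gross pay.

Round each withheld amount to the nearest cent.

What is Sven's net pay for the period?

Social Security tax: $5,994.29 × 0.06 = $359.66
PFL insurance: $5,994.29 × 0.0125 = $74.93
Medicare tax: $5,994.29 × 0.025 = $149.86
Legal plan premium: $13.29
Medical insurance premium: $44.27
Total deductions = $359.66 + $74.93 + $149.86 + $13.29 + $44.27 = $642.01
Net pay = $5,994.29 − $642.01 = $5,352.28

$5,352.28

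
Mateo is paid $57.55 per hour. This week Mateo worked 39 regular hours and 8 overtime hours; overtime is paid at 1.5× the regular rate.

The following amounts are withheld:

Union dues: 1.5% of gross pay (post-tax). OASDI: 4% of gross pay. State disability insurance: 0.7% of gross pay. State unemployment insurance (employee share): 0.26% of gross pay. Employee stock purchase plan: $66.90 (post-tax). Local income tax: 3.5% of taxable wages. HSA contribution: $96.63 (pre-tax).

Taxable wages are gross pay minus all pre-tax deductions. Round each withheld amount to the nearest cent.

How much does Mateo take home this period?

$2,482.57

Regular pay: 39 × $57.55 = $2,244.45
Overtime pay: 8 × $57.55 × 1.5 = $690.60
Gross pay = $2,244.45 + $690.60 = $2,935.05
HSA contribution: $96.63
Taxable wages = $2,935.05 − $96.63 = $2,838.42
Local income tax: $2,838.42 × 0.035 = $99.34
State unemployment insurance (employee share): $2,935.05 × 0.0026 = $7.63
OASDI: $2,935.05 × 0.04 = $117.40
State disability insurance: $2,935.05 × 0.007 = $20.55
Union dues: $2,935.05 × 0.015 = $44.03
Employee stock purchase plan: $66.90
Total deductions = $96.63 + $99.34 + $7.63 + $117.40 + $20.55 + $44.03 + $66.90 = $452.48
Net pay = $2,935.05 − $452.48 = $2,482.57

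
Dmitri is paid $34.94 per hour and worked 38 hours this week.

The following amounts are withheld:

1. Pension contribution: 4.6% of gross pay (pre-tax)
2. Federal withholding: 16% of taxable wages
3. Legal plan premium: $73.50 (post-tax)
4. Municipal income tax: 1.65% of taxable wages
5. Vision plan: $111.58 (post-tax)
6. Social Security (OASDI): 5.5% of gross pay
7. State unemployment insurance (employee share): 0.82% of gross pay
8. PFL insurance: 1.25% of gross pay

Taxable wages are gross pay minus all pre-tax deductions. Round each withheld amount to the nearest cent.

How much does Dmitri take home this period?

$757.49

Gross pay: 38 × $34.94 = $1,327.72
Pension contribution: $1,327.72 × 0.046 = $61.08
Taxable wages = $1,327.72 − $61.08 = $1,266.64
Municipal income tax: $1,266.64 × 0.0165 = $20.90
Federal withholding: $1,266.64 × 0.16 = $202.66
Social Security (OASDI): $1,327.72 × 0.055 = $73.02
State unemployment insurance (employee share): $1,327.72 × 0.0082 = $10.89
PFL insurance: $1,327.72 × 0.0125 = $16.60
Legal plan premium: $73.50
Vision plan: $111.58
Total deductions = $61.08 + $20.90 + $202.66 + $73.02 + $10.89 + $16.60 + $73.50 + $111.58 = $570.23
Net pay = $1,327.72 − $570.23 = $757.49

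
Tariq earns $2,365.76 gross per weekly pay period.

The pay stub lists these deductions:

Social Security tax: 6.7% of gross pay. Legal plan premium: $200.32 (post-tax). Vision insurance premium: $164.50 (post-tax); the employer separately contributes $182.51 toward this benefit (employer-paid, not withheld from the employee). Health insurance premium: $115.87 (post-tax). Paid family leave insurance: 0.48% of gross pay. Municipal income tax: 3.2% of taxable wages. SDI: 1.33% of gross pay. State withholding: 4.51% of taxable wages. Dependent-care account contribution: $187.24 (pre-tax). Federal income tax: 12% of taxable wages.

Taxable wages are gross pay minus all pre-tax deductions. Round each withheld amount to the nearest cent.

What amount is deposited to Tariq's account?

$1,067.12

Dependent-care account contribution: $187.24
Taxable wages = $2,365.76 − $187.24 = $2,178.52
Federal income tax: $2,178.52 × 0.12 = $261.42
Municipal income tax: $2,178.52 × 0.032 = $69.71
State withholding: $2,178.52 × 0.0451 = $98.25
Paid family leave insurance: $2,365.76 × 0.0048 = $11.36
Social Security tax: $2,365.76 × 0.067 = $158.51
SDI: $2,365.76 × 0.0133 = $31.46
Vision insurance premium: $164.50
Health insurance premium: $115.87
Legal plan premium: $200.32
(Employer's $182.51 toward vision insurance premium is not withheld from the employee.)
Total deductions = $187.24 + $261.42 + $69.71 + $98.25 + $11.36 + $158.51 + $31.46 + $164.50 + $115.87 + $200.32 = $1,298.64
Net pay = $2,365.76 − $1,298.64 = $1,067.12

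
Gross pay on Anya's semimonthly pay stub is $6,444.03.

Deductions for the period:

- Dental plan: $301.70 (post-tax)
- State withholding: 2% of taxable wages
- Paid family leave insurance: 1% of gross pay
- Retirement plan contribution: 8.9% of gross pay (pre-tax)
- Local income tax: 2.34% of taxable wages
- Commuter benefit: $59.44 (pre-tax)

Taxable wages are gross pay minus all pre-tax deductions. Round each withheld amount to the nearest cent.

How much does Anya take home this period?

Commuter benefit: $59.44
Retirement plan contribution: $6,444.03 × 0.089 = $573.52
Pre-tax total = $59.44 + $573.52 = $632.96
Taxable wages = $6,444.03 − $632.96 = $5,811.07
State withholding: $5,811.07 × 0.02 = $116.22
Local income tax: $5,811.07 × 0.0234 = $135.98
Paid family leave insurance: $6,444.03 × 0.01 = $64.44
Dental plan: $301.70
Total deductions = $59.44 + $573.52 + $116.22 + $135.98 + $64.44 + $301.70 = $1,251.30
Net pay = $6,444.03 − $1,251.30 = $5,192.73

$5,192.73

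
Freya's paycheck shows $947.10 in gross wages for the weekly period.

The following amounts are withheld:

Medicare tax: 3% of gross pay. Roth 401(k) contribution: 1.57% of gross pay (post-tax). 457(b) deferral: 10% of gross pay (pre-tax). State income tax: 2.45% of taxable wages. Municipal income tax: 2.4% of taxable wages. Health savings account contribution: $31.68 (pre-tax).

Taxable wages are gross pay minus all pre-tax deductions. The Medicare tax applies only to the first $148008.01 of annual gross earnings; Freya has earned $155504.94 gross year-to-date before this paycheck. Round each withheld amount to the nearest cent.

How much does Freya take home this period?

Health savings account contribution: $31.68
457(b) deferral: $947.10 × 0.1 = $94.71
Pre-tax total = $31.68 + $94.71 = $126.39
Taxable wages = $947.10 − $126.39 = $820.71
State income tax: $820.71 × 0.0245 = $20.11
Municipal income tax: $820.71 × 0.024 = $19.70
Medicare tax: annual cap $148008.01 already reached (YTD $155504.94), so $0.00
Roth 401(k) contribution: $947.10 × 0.0157 = $14.87
Total deductions = $31.68 + $94.71 + $20.11 + $19.70 + $0.00 + $14.87 = $181.07
Net pay = $947.10 − $181.07 = $766.03

$766.03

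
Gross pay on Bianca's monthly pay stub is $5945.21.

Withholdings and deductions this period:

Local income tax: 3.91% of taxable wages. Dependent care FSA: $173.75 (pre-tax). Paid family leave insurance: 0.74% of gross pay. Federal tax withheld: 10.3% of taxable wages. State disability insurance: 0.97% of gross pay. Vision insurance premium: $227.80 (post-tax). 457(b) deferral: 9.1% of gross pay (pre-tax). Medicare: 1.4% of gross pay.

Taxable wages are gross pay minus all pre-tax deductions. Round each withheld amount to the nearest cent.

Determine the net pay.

457(b) deferral: $5945.21 × 0.091 = $541.01
Dependent care FSA: $173.75
Pre-tax total = $541.01 + $173.75 = $714.76
Taxable wages = $5945.21 − $714.76 = $5230.45
Federal tax withheld: $5230.45 × 0.103 = $538.74
Local income tax: $5230.45 × 0.0391 = $204.51
Paid family leave insurance: $5945.21 × 0.0074 = $43.99
State disability insurance: $5945.21 × 0.0097 = $57.67
Medicare: $5945.21 × 0.014 = $83.23
Vision insurance premium: $227.80
Total deductions = $541.01 + $173.75 + $538.74 + $204.51 + $43.99 + $57.67 + $83.23 + $227.80 = $1870.70
Net pay = $5945.21 − $1870.70 = $4074.51

$4074.51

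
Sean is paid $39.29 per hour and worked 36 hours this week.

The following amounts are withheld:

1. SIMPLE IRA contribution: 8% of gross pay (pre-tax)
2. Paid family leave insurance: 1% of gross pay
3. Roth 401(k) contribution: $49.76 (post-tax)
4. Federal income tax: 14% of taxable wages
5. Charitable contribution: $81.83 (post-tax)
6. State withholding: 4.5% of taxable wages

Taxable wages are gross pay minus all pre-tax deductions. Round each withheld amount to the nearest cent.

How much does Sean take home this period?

$914.81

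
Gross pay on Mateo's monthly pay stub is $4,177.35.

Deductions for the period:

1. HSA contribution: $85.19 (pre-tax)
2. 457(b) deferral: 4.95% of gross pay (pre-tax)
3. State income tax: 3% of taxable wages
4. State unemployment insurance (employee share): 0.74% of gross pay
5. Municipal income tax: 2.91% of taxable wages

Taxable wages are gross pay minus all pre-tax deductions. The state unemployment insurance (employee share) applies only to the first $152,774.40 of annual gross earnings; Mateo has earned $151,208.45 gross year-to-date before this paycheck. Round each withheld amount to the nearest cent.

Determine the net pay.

$3,644.17

457(b) deferral: $4,177.35 × 0.0495 = $206.78
HSA contribution: $85.19
Pre-tax total = $206.78 + $85.19 = $291.97
Taxable wages = $4,177.35 − $291.97 = $3,885.38
Municipal income tax: $3,885.38 × 0.0291 = $113.06
State income tax: $3,885.38 × 0.03 = $116.56
State unemployment insurance (employee share): only $152,774.40 − $151,208.45 = $1,565.95 of this check is subject → $1,565.95 × 0.0074 = $11.59
Total deductions = $206.78 + $85.19 + $113.06 + $116.56 + $11.59 = $533.18
Net pay = $4,177.35 − $533.18 = $3,644.17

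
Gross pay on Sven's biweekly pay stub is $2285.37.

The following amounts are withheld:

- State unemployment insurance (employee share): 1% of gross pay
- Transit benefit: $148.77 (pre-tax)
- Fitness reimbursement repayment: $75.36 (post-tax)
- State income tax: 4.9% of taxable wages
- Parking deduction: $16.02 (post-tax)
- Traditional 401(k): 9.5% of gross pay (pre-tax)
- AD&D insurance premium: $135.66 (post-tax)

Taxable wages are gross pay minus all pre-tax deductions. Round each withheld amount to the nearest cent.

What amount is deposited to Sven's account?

$1575.54

Traditional 401(k): $2285.37 × 0.095 = $217.11
Transit benefit: $148.77
Pre-tax total = $217.11 + $148.77 = $365.88
Taxable wages = $2285.37 − $365.88 = $1919.49
State income tax: $1919.49 × 0.049 = $94.06
State unemployment insurance (employee share): $2285.37 × 0.01 = $22.85
Parking deduction: $16.02
AD&D insurance premium: $135.66
Fitness reimbursement repayment: $75.36
Total deductions = $217.11 + $148.77 + $94.06 + $22.85 + $16.02 + $135.66 + $75.36 = $709.83
Net pay = $2285.37 − $709.83 = $1575.54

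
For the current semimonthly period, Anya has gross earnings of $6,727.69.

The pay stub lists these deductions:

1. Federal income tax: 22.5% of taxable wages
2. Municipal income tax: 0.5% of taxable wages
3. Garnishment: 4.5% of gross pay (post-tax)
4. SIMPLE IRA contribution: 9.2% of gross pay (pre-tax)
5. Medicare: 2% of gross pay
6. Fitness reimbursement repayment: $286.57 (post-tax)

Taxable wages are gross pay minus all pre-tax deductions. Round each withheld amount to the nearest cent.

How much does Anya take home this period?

SIMPLE IRA contribution: $6,727.69 × 0.092 = $618.95
Taxable wages = $6,727.69 − $618.95 = $6,108.74
Federal income tax: $6,108.74 × 0.225 = $1,374.47
Municipal income tax: $6,108.74 × 0.005 = $30.54
Medicare: $6,727.69 × 0.02 = $134.55
Garnishment: $6,727.69 × 0.045 = $302.75
Fitness reimbursement repayment: $286.57
Total deductions = $618.95 + $1,374.47 + $30.54 + $134.55 + $302.75 + $286.57 = $2,747.83
Net pay = $6,727.69 − $2,747.83 = $3,979.86

$3,979.86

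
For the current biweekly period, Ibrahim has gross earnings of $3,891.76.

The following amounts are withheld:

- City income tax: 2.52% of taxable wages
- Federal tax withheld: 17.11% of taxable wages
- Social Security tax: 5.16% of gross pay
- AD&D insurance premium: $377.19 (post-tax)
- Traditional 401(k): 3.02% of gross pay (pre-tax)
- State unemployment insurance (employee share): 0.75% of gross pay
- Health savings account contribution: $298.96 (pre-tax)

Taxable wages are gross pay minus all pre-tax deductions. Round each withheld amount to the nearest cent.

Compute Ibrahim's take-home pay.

$2,185.88

Traditional 401(k): $3,891.76 × 0.0302 = $117.53
Health savings account contribution: $298.96
Pre-tax total = $117.53 + $298.96 = $416.49
Taxable wages = $3,891.76 − $416.49 = $3,475.27
Federal tax withheld: $3,475.27 × 0.1711 = $594.62
City income tax: $3,475.27 × 0.0252 = $87.58
State unemployment insurance (employee share): $3,891.76 × 0.0075 = $29.19
Social Security tax: $3,891.76 × 0.0516 = $200.81
AD&D insurance premium: $377.19
Total deductions = $117.53 + $298.96 + $594.62 + $87.58 + $29.19 + $200.81 + $377.19 = $1,705.88
Net pay = $3,891.76 − $1,705.88 = $2,185.88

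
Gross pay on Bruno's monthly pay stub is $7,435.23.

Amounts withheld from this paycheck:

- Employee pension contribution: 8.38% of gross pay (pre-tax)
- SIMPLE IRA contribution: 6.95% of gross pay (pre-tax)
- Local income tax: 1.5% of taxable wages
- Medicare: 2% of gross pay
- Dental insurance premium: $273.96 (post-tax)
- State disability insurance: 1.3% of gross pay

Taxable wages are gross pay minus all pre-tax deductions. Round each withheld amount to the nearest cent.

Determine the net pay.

SIMPLE IRA contribution: $7,435.23 × 0.0695 = $516.75
Employee pension contribution: $7,435.23 × 0.0838 = $623.07
Pre-tax total = $516.75 + $623.07 = $1,139.82
Taxable wages = $7,435.23 − $1,139.82 = $6,295.41
Local income tax: $6,295.41 × 0.015 = $94.43
Medicare: $7,435.23 × 0.02 = $148.70
State disability insurance: $7,435.23 × 0.013 = $96.66
Dental insurance premium: $273.96
Total deductions = $516.75 + $623.07 + $94.43 + $148.70 + $96.66 + $273.96 = $1,753.57
Net pay = $7,435.23 − $1,753.57 = $5,681.66

$5,681.66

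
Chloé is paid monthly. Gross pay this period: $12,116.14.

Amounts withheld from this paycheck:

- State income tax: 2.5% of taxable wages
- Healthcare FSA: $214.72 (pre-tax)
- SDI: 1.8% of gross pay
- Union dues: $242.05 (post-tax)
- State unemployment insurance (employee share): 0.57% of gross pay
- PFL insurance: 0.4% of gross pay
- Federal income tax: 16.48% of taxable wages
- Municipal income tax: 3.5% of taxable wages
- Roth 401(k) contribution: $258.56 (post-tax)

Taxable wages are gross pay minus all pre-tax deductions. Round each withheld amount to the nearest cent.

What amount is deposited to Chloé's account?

Healthcare FSA: $214.72
Taxable wages = $12,116.14 − $214.72 = $11,901.42
Federal income tax: $11,901.42 × 0.1648 = $1,961.35
Municipal income tax: $11,901.42 × 0.035 = $416.55
State income tax: $11,901.42 × 0.025 = $297.54
State unemployment insurance (employee share): $12,116.14 × 0.0057 = $69.06
PFL insurance: $12,116.14 × 0.004 = $48.46
SDI: $12,116.14 × 0.018 = $218.09
Roth 401(k) contribution: $258.56
Union dues: $242.05
Total deductions = $214.72 + $1,961.35 + $416.55 + $297.54 + $69.06 + $48.46 + $218.09 + $258.56 + $242.05 = $3,726.38
Net pay = $12,116.14 − $3,726.38 = $8,389.76

$8,389.76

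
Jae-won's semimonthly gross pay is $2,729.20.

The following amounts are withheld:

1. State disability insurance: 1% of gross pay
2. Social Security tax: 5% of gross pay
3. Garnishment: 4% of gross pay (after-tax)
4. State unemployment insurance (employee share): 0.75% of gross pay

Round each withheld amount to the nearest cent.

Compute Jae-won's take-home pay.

State disability insurance: $2,729.20 × 0.01 = $27.29
State unemployment insurance (employee share): $2,729.20 × 0.0075 = $20.47
Social Security tax: $2,729.20 × 0.05 = $136.46
Garnishment: $2,729.20 × 0.04 = $109.17
Total deductions = $27.29 + $20.47 + $136.46 + $109.17 = $293.39
Net pay = $2,729.20 − $293.39 = $2,435.81

$2,435.81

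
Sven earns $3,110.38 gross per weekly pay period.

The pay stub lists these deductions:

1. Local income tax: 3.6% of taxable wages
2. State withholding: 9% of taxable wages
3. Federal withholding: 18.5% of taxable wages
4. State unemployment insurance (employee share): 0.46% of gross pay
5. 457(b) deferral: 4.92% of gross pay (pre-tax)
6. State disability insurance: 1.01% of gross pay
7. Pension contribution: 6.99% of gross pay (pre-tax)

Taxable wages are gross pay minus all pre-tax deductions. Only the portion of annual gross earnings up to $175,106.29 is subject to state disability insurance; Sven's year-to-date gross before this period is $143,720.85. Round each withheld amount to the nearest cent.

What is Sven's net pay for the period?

Pension contribution: $3,110.38 × 0.0699 = $217.42
457(b) deferral: $3,110.38 × 0.0492 = $153.03
Pre-tax total = $217.42 + $153.03 = $370.45
Taxable wages = $3,110.38 − $370.45 = $2,739.93
Local income tax: $2,739.93 × 0.036 = $98.64
Federal withholding: $2,739.93 × 0.185 = $506.89
State withholding: $2,739.93 × 0.09 = $246.59
State unemployment insurance (employee share): $3,110.38 × 0.0046 = $14.31
State disability insurance: cap not yet reached, full $3,110.38 is subject → $3,110.38 × 0.0101 = $31.41
Total deductions = $217.42 + $153.03 + $98.64 + $506.89 + $246.59 + $14.31 + $31.41 = $1,268.29
Net pay = $3,110.38 − $1,268.29 = $1,842.09

$1,842.09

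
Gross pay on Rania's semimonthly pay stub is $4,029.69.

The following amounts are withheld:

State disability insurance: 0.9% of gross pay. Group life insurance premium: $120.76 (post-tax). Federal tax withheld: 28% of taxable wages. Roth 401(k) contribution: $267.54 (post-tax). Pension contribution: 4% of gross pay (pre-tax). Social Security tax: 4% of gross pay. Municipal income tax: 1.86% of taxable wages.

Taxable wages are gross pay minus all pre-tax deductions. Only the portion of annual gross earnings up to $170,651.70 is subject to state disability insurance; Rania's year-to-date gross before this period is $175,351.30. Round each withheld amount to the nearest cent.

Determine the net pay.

Pension contribution: $4,029.69 × 0.04 = $161.19
Taxable wages = $4,029.69 − $161.19 = $3,868.50
Municipal income tax: $3,868.50 × 0.0186 = $71.95
Federal tax withheld: $3,868.50 × 0.28 = $1,083.18
Social Security tax: $4,029.69 × 0.04 = $161.19
State disability insurance: annual cap $170,651.70 already reached (YTD $175,351.30), so $0.00
Roth 401(k) contribution: $267.54
Group life insurance premium: $120.76
Total deductions = $161.19 + $71.95 + $1,083.18 + $161.19 + $0.00 + $267.54 + $120.76 = $1,865.81
Net pay = $4,029.69 − $1,865.81 = $2,163.88

$2,163.88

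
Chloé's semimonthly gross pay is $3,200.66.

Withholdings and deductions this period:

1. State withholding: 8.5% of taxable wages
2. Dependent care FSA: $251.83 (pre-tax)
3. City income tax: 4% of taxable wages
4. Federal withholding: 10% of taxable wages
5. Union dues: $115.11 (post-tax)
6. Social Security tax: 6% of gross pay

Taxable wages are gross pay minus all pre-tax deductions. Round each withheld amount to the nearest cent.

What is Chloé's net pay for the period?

Dependent care FSA: $251.83
Taxable wages = $3,200.66 − $251.83 = $2,948.83
State withholding: $2,948.83 × 0.085 = $250.65
City income tax: $2,948.83 × 0.04 = $117.95
Federal withholding: $2,948.83 × 0.1 = $294.88
Social Security tax: $3,200.66 × 0.06 = $192.04
Union dues: $115.11
Total deductions = $251.83 + $250.65 + $117.95 + $294.88 + $192.04 + $115.11 = $1,222.46
Net pay = $3,200.66 − $1,222.46 = $1,978.20

$1,978.20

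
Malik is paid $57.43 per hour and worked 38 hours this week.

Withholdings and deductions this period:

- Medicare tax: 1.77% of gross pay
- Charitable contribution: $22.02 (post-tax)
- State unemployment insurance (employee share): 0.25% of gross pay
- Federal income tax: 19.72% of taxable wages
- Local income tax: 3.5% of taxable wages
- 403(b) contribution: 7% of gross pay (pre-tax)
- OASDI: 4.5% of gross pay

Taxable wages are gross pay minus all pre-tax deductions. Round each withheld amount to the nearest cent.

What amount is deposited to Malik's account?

Gross pay: 38 × $57.43 = $2,182.34
403(b) contribution: $2,182.34 × 0.07 = $152.76
Taxable wages = $2,182.34 − $152.76 = $2,029.58
Federal income tax: $2,029.58 × 0.1972 = $400.23
Local income tax: $2,029.58 × 0.035 = $71.04
Medicare tax: $2,182.34 × 0.0177 = $38.63
OASDI: $2,182.34 × 0.045 = $98.21
State unemployment insurance (employee share): $2,182.34 × 0.0025 = $5.46
Charitable contribution: $22.02
Total deductions = $152.76 + $400.23 + $71.04 + $38.63 + $98.21 + $5.46 + $22.02 = $788.35
Net pay = $2,182.34 − $788.35 = $1,393.99

$1,393.99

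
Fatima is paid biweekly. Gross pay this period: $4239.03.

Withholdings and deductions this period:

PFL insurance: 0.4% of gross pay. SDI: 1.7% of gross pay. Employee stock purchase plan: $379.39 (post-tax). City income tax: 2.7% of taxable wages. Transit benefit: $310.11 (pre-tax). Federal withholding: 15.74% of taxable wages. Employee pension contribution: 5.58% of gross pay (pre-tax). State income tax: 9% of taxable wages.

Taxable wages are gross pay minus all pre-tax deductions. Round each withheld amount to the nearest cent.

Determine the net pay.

Transit benefit: $310.11
Employee pension contribution: $4239.03 × 0.0558 = $236.54
Pre-tax total = $310.11 + $236.54 = $546.65
Taxable wages = $4239.03 − $546.65 = $3692.38
Federal withholding: $3692.38 × 0.1574 = $581.18
City income tax: $3692.38 × 0.027 = $99.69
State income tax: $3692.38 × 0.09 = $332.31
PFL insurance: $4239.03 × 0.004 = $16.96
SDI: $4239.03 × 0.017 = $72.06
Employee stock purchase plan: $379.39
Total deductions = $310.11 + $236.54 + $581.18 + $99.69 + $332.31 + $16.96 + $72.06 + $379.39 = $2028.24
Net pay = $4239.03 − $2028.24 = $2210.79

$2210.79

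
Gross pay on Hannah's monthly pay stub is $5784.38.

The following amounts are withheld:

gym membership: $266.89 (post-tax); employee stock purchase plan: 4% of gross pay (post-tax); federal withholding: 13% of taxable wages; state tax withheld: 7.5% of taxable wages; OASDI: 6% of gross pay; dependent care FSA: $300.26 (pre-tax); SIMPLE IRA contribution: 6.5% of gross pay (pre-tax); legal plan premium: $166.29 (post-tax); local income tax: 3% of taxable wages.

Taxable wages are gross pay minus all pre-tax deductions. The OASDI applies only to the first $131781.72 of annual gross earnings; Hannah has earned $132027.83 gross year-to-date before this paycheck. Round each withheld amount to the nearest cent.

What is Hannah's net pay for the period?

SIMPLE IRA contribution: $5784.38 × 0.065 = $375.98
Dependent care FSA: $300.26
Pre-tax total = $375.98 + $300.26 = $676.24
Taxable wages = $5784.38 − $676.24 = $5108.14
Local income tax: $5108.14 × 0.03 = $153.24
State tax withheld: $5108.14 × 0.075 = $383.11
Federal withholding: $5108.14 × 0.13 = $664.06
OASDI: annual cap $131781.72 already reached (YTD $132027.83), so $0.00
Gym membership: $266.89
Employee stock purchase plan: $5784.38 × 0.04 = $231.38
Legal plan premium: $166.29
Total deductions = $375.98 + $300.26 + $153.24 + $383.11 + $664.06 + $0.00 + $266.89 + $231.38 + $166.29 = $2541.21
Net pay = $5784.38 − $2541.21 = $3243.17

$3243.17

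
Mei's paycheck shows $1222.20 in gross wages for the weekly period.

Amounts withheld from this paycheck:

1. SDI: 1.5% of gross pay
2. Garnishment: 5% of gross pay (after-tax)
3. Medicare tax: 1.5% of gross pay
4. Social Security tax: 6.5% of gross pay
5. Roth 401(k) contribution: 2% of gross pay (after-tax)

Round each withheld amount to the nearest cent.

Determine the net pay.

$1020.55

Social Security tax: $1222.20 × 0.065 = $79.44
SDI: $1222.20 × 0.015 = $18.33
Medicare tax: $1222.20 × 0.015 = $18.33
Garnishment: $1222.20 × 0.05 = $61.11
Roth 401(k) contribution: $1222.20 × 0.02 = $24.44
Total deductions = $79.44 + $18.33 + $18.33 + $61.11 + $24.44 = $201.65
Net pay = $1222.20 − $201.65 = $1020.55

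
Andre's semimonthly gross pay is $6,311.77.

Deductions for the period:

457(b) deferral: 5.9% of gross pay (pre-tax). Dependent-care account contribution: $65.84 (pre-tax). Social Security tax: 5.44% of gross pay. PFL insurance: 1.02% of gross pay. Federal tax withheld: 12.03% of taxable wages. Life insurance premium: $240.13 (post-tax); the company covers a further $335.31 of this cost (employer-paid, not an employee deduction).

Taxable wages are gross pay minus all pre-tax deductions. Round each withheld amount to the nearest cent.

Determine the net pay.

Dependent-care account contribution: $65.84
457(b) deferral: $6,311.77 × 0.059 = $372.39
Pre-tax total = $65.84 + $372.39 = $438.23
Taxable wages = $6,311.77 − $438.23 = $5,873.54
Federal tax withheld: $5,873.54 × 0.1203 = $706.59
PFL insurance: $6,311.77 × 0.0102 = $64.38
Social Security tax: $6,311.77 × 0.0544 = $343.36
Life insurance premium: $240.13
(Employer's $335.31 toward life insurance premium is not withheld from the employee.)
Total deductions = $65.84 + $372.39 + $706.59 + $64.38 + $343.36 + $240.13 = $1,792.69
Net pay = $6,311.77 − $1,792.69 = $4,519.08

$4,519.08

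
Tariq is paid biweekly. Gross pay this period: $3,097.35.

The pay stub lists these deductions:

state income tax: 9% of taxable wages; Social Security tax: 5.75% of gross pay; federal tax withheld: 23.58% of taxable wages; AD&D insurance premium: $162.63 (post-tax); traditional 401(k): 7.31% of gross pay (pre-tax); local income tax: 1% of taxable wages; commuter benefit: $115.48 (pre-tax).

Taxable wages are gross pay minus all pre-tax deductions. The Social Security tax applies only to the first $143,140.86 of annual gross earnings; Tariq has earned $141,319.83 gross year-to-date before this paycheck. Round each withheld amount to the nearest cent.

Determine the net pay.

Traditional 401(k): $3,097.35 × 0.0731 = $226.42
Commuter benefit: $115.48
Pre-tax total = $226.42 + $115.48 = $341.90
Taxable wages = $3,097.35 − $341.90 = $2,755.45
State income tax: $2,755.45 × 0.09 = $247.99
Federal tax withheld: $2,755.45 × 0.2358 = $649.74
Local income tax: $2,755.45 × 0.01 = $27.55
Social Security tax: only $143,140.86 − $141,319.83 = $1,821.03 of this check is subject → $1,821.03 × 0.0575 = $104.71
AD&D insurance premium: $162.63
Total deductions = $226.42 + $115.48 + $247.99 + $649.74 + $27.55 + $104.71 + $162.63 = $1,534.52
Net pay = $3,097.35 − $1,534.52 = $1,562.83

$1,562.83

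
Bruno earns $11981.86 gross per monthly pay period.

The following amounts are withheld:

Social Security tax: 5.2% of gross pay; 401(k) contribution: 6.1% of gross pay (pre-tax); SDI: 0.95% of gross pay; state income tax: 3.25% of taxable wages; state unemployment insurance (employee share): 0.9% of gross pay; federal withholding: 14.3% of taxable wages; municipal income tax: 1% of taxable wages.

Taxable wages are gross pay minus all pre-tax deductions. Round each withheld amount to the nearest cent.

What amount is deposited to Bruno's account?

401(k) contribution: $11981.86 × 0.061 = $730.89
Taxable wages = $11981.86 − $730.89 = $11250.97
Federal withholding: $11250.97 × 0.143 = $1608.89
Municipal income tax: $11250.97 × 0.01 = $112.51
State income tax: $11250.97 × 0.0325 = $365.66
State unemployment insurance (employee share): $11981.86 × 0.009 = $107.84
Social Security tax: $11981.86 × 0.052 = $623.06
SDI: $11981.86 × 0.0095 = $113.83
Total deductions = $730.89 + $1608.89 + $112.51 + $365.66 + $107.84 + $623.06 + $113.83 = $3662.68
Net pay = $11981.86 − $3662.68 = $8319.18

$8319.18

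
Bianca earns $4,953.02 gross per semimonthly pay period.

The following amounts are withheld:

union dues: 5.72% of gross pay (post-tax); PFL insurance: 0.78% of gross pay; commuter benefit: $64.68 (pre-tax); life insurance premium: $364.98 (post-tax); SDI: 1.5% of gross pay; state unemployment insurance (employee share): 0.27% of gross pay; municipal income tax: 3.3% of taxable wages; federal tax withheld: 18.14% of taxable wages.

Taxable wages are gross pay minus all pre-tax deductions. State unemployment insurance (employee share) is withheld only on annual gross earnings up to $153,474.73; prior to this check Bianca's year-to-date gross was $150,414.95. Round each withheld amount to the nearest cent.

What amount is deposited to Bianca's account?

$3,070.80

Commuter benefit: $64.68
Taxable wages = $4,953.02 − $64.68 = $4,888.34
Federal tax withheld: $4,888.34 × 0.1814 = $886.74
Municipal income tax: $4,888.34 × 0.033 = $161.32
SDI: $4,953.02 × 0.015 = $74.30
State unemployment insurance (employee share): only $153,474.73 − $150,414.95 = $3,059.78 of this check is subject → $3,059.78 × 0.0027 = $8.26
PFL insurance: $4,953.02 × 0.0078 = $38.63
Life insurance premium: $364.98
Union dues: $4,953.02 × 0.0572 = $283.31
Total deductions = $64.68 + $886.74 + $161.32 + $74.30 + $8.26 + $38.63 + $364.98 + $283.31 = $1,882.22
Net pay = $4,953.02 − $1,882.22 = $3,070.80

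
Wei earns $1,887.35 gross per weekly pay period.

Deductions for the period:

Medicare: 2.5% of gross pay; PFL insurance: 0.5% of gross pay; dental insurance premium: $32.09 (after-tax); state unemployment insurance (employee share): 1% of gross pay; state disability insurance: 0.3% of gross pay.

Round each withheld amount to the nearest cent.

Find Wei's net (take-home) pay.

$1,774.11

State unemployment insurance (employee share): $1,887.35 × 0.01 = $18.87
PFL insurance: $1,887.35 × 0.005 = $9.44
Medicare: $1,887.35 × 0.025 = $47.18
State disability insurance: $1,887.35 × 0.003 = $5.66
Dental insurance premium: $32.09
Total deductions = $18.87 + $9.44 + $47.18 + $5.66 + $32.09 = $113.24
Net pay = $1,887.35 − $113.24 = $1,774.11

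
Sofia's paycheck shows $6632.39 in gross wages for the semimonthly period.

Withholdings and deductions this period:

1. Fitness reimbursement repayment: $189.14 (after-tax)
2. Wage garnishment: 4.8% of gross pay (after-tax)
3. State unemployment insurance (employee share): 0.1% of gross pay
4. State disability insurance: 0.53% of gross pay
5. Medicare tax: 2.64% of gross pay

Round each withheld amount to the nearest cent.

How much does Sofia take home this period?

$5908.02

State unemployment insurance (employee share): $6632.39 × 0.001 = $6.63
State disability insurance: $6632.39 × 0.0053 = $35.15
Medicare tax: $6632.39 × 0.0264 = $175.10
Fitness reimbursement repayment: $189.14
Wage garnishment: $6632.39 × 0.048 = $318.35
Total deductions = $6.63 + $35.15 + $175.10 + $189.14 + $318.35 = $724.37
Net pay = $6632.39 − $724.37 = $5908.02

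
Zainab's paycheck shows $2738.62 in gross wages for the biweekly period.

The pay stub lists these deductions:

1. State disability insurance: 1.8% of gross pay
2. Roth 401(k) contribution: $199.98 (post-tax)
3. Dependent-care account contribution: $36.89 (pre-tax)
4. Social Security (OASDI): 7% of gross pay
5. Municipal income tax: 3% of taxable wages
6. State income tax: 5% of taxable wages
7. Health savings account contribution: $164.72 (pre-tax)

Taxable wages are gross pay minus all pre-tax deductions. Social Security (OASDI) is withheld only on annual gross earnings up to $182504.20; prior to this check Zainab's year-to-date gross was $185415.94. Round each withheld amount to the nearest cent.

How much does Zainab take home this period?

Dependent-care account contribution: $36.89
Health savings account contribution: $164.72
Pre-tax total = $36.89 + $164.72 = $201.61
Taxable wages = $2738.62 − $201.61 = $2537.01
Municipal income tax: $2537.01 × 0.03 = $76.11
State income tax: $2537.01 × 0.05 = $126.85
Social Security (OASDI): annual cap $182504.20 already reached (YTD $185415.94), so $0.00
State disability insurance: $2738.62 × 0.018 = $49.30
Roth 401(k) contribution: $199.98
Total deductions = $36.89 + $164.72 + $76.11 + $126.85 + $0.00 + $49.30 + $199.98 = $653.85
Net pay = $2738.62 − $653.85 = $2084.77

$2084.77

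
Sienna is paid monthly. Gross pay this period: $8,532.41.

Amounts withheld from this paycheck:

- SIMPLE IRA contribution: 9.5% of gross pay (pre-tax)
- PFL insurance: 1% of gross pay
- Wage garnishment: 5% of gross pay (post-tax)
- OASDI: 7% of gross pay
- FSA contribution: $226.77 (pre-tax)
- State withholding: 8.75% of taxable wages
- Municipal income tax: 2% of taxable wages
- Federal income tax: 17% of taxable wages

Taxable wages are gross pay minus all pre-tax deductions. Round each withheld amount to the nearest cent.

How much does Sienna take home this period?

$4,305.97

FSA contribution: $226.77
SIMPLE IRA contribution: $8,532.41 × 0.095 = $810.58
Pre-tax total = $226.77 + $810.58 = $1,037.35
Taxable wages = $8,532.41 − $1,037.35 = $7,495.06
State withholding: $7,495.06 × 0.0875 = $655.82
Municipal income tax: $7,495.06 × 0.02 = $149.90
Federal income tax: $7,495.06 × 0.17 = $1,274.16
OASDI: $8,532.41 × 0.07 = $597.27
PFL insurance: $8,532.41 × 0.01 = $85.32
Wage garnishment: $8,532.41 × 0.05 = $426.62
Total deductions = $226.77 + $810.58 + $655.82 + $149.90 + $1,274.16 + $597.27 + $85.32 + $426.62 = $4,226.44
Net pay = $8,532.41 − $4,226.44 = $4,305.97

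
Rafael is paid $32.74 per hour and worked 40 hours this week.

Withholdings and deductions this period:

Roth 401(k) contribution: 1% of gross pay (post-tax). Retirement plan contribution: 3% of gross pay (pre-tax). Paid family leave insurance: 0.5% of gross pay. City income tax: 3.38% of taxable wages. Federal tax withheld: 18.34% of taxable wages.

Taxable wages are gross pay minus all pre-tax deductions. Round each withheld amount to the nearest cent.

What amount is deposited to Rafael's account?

$974.75

Gross pay: 40 × $32.74 = $1,309.60
Retirement plan contribution: $1,309.60 × 0.03 = $39.29
Taxable wages = $1,309.60 − $39.29 = $1,270.31
City income tax: $1,270.31 × 0.0338 = $42.94
Federal tax withheld: $1,270.31 × 0.1834 = $232.97
Paid family leave insurance: $1,309.60 × 0.005 = $6.55
Roth 401(k) contribution: $1,309.60 × 0.01 = $13.10
Total deductions = $39.29 + $42.94 + $232.97 + $6.55 + $13.10 = $334.85
Net pay = $1,309.60 − $334.85 = $974.75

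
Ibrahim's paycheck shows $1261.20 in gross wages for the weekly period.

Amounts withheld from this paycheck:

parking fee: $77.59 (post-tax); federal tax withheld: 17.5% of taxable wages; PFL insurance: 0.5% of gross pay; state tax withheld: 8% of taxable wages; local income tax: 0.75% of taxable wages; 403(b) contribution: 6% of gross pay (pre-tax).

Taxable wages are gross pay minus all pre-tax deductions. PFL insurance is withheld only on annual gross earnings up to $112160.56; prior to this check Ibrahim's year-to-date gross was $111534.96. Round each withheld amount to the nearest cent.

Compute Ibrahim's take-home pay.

403(b) contribution: $1261.20 × 0.06 = $75.67
Taxable wages = $1261.20 − $75.67 = $1185.53
Federal tax withheld: $1185.53 × 0.175 = $207.47
Local income tax: $1185.53 × 0.0075 = $8.89
State tax withheld: $1185.53 × 0.08 = $94.84
PFL insurance: only $112160.56 − $111534.96 = $625.60 of this check is subject → $625.60 × 0.005 = $3.13
Parking fee: $77.59
Total deductions = $75.67 + $207.47 + $8.89 + $94.84 + $3.13 + $77.59 = $467.59
Net pay = $1261.20 − $467.59 = $793.61

$793.61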